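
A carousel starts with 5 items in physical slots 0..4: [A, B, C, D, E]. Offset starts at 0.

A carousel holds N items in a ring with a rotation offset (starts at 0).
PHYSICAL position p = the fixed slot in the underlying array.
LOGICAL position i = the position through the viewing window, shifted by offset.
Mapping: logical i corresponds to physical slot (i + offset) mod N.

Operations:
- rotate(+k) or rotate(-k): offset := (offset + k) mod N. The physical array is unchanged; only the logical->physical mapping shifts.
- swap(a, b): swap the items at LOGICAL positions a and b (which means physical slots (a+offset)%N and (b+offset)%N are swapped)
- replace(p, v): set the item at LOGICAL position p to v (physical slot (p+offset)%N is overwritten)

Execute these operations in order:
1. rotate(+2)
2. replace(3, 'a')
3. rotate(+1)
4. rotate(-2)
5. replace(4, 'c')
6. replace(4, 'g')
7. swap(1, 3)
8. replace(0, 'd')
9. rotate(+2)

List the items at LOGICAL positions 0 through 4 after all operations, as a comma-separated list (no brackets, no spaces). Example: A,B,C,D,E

After op 1 (rotate(+2)): offset=2, physical=[A,B,C,D,E], logical=[C,D,E,A,B]
After op 2 (replace(3, 'a')): offset=2, physical=[a,B,C,D,E], logical=[C,D,E,a,B]
After op 3 (rotate(+1)): offset=3, physical=[a,B,C,D,E], logical=[D,E,a,B,C]
After op 4 (rotate(-2)): offset=1, physical=[a,B,C,D,E], logical=[B,C,D,E,a]
After op 5 (replace(4, 'c')): offset=1, physical=[c,B,C,D,E], logical=[B,C,D,E,c]
After op 6 (replace(4, 'g')): offset=1, physical=[g,B,C,D,E], logical=[B,C,D,E,g]
After op 7 (swap(1, 3)): offset=1, physical=[g,B,E,D,C], logical=[B,E,D,C,g]
After op 8 (replace(0, 'd')): offset=1, physical=[g,d,E,D,C], logical=[d,E,D,C,g]
After op 9 (rotate(+2)): offset=3, physical=[g,d,E,D,C], logical=[D,C,g,d,E]

Answer: D,C,g,d,E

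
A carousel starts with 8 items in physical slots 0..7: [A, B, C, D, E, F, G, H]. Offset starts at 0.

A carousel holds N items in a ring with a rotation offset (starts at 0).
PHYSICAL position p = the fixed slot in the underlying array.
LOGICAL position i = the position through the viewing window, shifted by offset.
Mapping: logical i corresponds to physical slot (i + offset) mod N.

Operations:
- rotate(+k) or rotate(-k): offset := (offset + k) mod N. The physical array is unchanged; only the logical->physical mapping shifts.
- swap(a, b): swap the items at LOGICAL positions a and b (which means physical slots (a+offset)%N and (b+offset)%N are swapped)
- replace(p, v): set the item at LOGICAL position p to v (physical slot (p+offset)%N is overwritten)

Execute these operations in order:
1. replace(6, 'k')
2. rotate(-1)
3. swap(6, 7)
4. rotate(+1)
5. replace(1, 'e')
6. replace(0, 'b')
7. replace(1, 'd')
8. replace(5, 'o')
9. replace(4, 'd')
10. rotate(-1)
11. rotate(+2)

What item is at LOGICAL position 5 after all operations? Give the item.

Answer: F

Derivation:
After op 1 (replace(6, 'k')): offset=0, physical=[A,B,C,D,E,F,k,H], logical=[A,B,C,D,E,F,k,H]
After op 2 (rotate(-1)): offset=7, physical=[A,B,C,D,E,F,k,H], logical=[H,A,B,C,D,E,F,k]
After op 3 (swap(6, 7)): offset=7, physical=[A,B,C,D,E,k,F,H], logical=[H,A,B,C,D,E,k,F]
After op 4 (rotate(+1)): offset=0, physical=[A,B,C,D,E,k,F,H], logical=[A,B,C,D,E,k,F,H]
After op 5 (replace(1, 'e')): offset=0, physical=[A,e,C,D,E,k,F,H], logical=[A,e,C,D,E,k,F,H]
After op 6 (replace(0, 'b')): offset=0, physical=[b,e,C,D,E,k,F,H], logical=[b,e,C,D,E,k,F,H]
After op 7 (replace(1, 'd')): offset=0, physical=[b,d,C,D,E,k,F,H], logical=[b,d,C,D,E,k,F,H]
After op 8 (replace(5, 'o')): offset=0, physical=[b,d,C,D,E,o,F,H], logical=[b,d,C,D,E,o,F,H]
After op 9 (replace(4, 'd')): offset=0, physical=[b,d,C,D,d,o,F,H], logical=[b,d,C,D,d,o,F,H]
After op 10 (rotate(-1)): offset=7, physical=[b,d,C,D,d,o,F,H], logical=[H,b,d,C,D,d,o,F]
After op 11 (rotate(+2)): offset=1, physical=[b,d,C,D,d,o,F,H], logical=[d,C,D,d,o,F,H,b]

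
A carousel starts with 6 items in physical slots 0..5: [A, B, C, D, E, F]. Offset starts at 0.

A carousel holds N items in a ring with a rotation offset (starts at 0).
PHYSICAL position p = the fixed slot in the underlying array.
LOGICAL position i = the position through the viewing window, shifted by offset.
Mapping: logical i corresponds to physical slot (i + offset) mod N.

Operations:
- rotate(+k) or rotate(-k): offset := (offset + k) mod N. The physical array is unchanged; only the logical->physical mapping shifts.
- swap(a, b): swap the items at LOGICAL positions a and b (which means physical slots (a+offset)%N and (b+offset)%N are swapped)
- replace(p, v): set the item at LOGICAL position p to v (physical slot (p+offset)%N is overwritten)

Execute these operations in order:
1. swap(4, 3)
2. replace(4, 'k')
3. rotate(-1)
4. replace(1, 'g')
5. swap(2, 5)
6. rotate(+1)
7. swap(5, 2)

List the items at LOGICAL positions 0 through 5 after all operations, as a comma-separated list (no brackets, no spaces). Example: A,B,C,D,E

After op 1 (swap(4, 3)): offset=0, physical=[A,B,C,E,D,F], logical=[A,B,C,E,D,F]
After op 2 (replace(4, 'k')): offset=0, physical=[A,B,C,E,k,F], logical=[A,B,C,E,k,F]
After op 3 (rotate(-1)): offset=5, physical=[A,B,C,E,k,F], logical=[F,A,B,C,E,k]
After op 4 (replace(1, 'g')): offset=5, physical=[g,B,C,E,k,F], logical=[F,g,B,C,E,k]
After op 5 (swap(2, 5)): offset=5, physical=[g,k,C,E,B,F], logical=[F,g,k,C,E,B]
After op 6 (rotate(+1)): offset=0, physical=[g,k,C,E,B,F], logical=[g,k,C,E,B,F]
After op 7 (swap(5, 2)): offset=0, physical=[g,k,F,E,B,C], logical=[g,k,F,E,B,C]

Answer: g,k,F,E,B,C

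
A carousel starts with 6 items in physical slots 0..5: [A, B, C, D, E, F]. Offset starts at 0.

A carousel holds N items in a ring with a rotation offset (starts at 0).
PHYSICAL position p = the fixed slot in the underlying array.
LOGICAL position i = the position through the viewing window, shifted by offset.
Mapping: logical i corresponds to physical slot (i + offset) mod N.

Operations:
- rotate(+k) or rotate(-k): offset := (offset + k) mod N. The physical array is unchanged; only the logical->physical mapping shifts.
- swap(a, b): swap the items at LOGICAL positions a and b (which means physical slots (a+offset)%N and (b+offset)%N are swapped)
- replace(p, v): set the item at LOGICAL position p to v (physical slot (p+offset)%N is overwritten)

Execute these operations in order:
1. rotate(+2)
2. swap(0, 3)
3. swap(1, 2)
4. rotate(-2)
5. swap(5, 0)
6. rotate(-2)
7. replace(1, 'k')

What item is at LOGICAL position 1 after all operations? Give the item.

After op 1 (rotate(+2)): offset=2, physical=[A,B,C,D,E,F], logical=[C,D,E,F,A,B]
After op 2 (swap(0, 3)): offset=2, physical=[A,B,F,D,E,C], logical=[F,D,E,C,A,B]
After op 3 (swap(1, 2)): offset=2, physical=[A,B,F,E,D,C], logical=[F,E,D,C,A,B]
After op 4 (rotate(-2)): offset=0, physical=[A,B,F,E,D,C], logical=[A,B,F,E,D,C]
After op 5 (swap(5, 0)): offset=0, physical=[C,B,F,E,D,A], logical=[C,B,F,E,D,A]
After op 6 (rotate(-2)): offset=4, physical=[C,B,F,E,D,A], logical=[D,A,C,B,F,E]
After op 7 (replace(1, 'k')): offset=4, physical=[C,B,F,E,D,k], logical=[D,k,C,B,F,E]

Answer: k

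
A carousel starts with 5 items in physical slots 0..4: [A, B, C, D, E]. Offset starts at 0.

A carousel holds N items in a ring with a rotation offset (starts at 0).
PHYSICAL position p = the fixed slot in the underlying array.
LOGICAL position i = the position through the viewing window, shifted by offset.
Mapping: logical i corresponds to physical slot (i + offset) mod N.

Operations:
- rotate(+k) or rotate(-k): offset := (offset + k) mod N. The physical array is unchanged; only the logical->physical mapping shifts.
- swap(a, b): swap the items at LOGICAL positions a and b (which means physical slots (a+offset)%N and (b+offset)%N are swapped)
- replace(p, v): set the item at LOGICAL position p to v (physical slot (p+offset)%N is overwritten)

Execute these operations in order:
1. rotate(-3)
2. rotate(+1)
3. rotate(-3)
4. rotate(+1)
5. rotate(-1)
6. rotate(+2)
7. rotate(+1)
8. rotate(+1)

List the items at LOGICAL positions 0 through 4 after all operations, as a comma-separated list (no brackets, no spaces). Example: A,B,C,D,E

After op 1 (rotate(-3)): offset=2, physical=[A,B,C,D,E], logical=[C,D,E,A,B]
After op 2 (rotate(+1)): offset=3, physical=[A,B,C,D,E], logical=[D,E,A,B,C]
After op 3 (rotate(-3)): offset=0, physical=[A,B,C,D,E], logical=[A,B,C,D,E]
After op 4 (rotate(+1)): offset=1, physical=[A,B,C,D,E], logical=[B,C,D,E,A]
After op 5 (rotate(-1)): offset=0, physical=[A,B,C,D,E], logical=[A,B,C,D,E]
After op 6 (rotate(+2)): offset=2, physical=[A,B,C,D,E], logical=[C,D,E,A,B]
After op 7 (rotate(+1)): offset=3, physical=[A,B,C,D,E], logical=[D,E,A,B,C]
After op 8 (rotate(+1)): offset=4, physical=[A,B,C,D,E], logical=[E,A,B,C,D]

Answer: E,A,B,C,D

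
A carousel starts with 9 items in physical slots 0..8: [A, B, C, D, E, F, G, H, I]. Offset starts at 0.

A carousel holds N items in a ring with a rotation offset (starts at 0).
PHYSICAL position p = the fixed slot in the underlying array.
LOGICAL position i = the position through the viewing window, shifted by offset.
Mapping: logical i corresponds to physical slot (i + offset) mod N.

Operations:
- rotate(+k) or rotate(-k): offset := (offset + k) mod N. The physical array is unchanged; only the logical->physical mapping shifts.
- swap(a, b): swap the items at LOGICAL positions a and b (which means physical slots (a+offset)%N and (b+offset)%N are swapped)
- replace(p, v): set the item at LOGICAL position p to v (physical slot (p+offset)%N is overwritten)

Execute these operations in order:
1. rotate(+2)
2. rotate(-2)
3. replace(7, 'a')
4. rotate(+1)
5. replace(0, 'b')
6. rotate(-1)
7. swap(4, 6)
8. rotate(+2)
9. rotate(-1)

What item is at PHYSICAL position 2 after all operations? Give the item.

After op 1 (rotate(+2)): offset=2, physical=[A,B,C,D,E,F,G,H,I], logical=[C,D,E,F,G,H,I,A,B]
After op 2 (rotate(-2)): offset=0, physical=[A,B,C,D,E,F,G,H,I], logical=[A,B,C,D,E,F,G,H,I]
After op 3 (replace(7, 'a')): offset=0, physical=[A,B,C,D,E,F,G,a,I], logical=[A,B,C,D,E,F,G,a,I]
After op 4 (rotate(+1)): offset=1, physical=[A,B,C,D,E,F,G,a,I], logical=[B,C,D,E,F,G,a,I,A]
After op 5 (replace(0, 'b')): offset=1, physical=[A,b,C,D,E,F,G,a,I], logical=[b,C,D,E,F,G,a,I,A]
After op 6 (rotate(-1)): offset=0, physical=[A,b,C,D,E,F,G,a,I], logical=[A,b,C,D,E,F,G,a,I]
After op 7 (swap(4, 6)): offset=0, physical=[A,b,C,D,G,F,E,a,I], logical=[A,b,C,D,G,F,E,a,I]
After op 8 (rotate(+2)): offset=2, physical=[A,b,C,D,G,F,E,a,I], logical=[C,D,G,F,E,a,I,A,b]
After op 9 (rotate(-1)): offset=1, physical=[A,b,C,D,G,F,E,a,I], logical=[b,C,D,G,F,E,a,I,A]

Answer: C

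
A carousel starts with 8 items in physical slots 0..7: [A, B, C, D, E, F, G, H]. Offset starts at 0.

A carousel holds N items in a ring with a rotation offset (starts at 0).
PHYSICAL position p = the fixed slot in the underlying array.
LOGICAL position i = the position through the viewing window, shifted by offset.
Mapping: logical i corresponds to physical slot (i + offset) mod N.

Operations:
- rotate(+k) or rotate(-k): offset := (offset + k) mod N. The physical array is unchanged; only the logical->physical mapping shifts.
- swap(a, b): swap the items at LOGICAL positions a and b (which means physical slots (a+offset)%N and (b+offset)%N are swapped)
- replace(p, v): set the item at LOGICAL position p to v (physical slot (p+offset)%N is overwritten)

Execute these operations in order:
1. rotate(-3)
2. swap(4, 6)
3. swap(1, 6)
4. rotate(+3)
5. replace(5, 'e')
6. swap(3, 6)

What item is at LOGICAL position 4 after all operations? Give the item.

After op 1 (rotate(-3)): offset=5, physical=[A,B,C,D,E,F,G,H], logical=[F,G,H,A,B,C,D,E]
After op 2 (swap(4, 6)): offset=5, physical=[A,D,C,B,E,F,G,H], logical=[F,G,H,A,D,C,B,E]
After op 3 (swap(1, 6)): offset=5, physical=[A,D,C,G,E,F,B,H], logical=[F,B,H,A,D,C,G,E]
After op 4 (rotate(+3)): offset=0, physical=[A,D,C,G,E,F,B,H], logical=[A,D,C,G,E,F,B,H]
After op 5 (replace(5, 'e')): offset=0, physical=[A,D,C,G,E,e,B,H], logical=[A,D,C,G,E,e,B,H]
After op 6 (swap(3, 6)): offset=0, physical=[A,D,C,B,E,e,G,H], logical=[A,D,C,B,E,e,G,H]

Answer: E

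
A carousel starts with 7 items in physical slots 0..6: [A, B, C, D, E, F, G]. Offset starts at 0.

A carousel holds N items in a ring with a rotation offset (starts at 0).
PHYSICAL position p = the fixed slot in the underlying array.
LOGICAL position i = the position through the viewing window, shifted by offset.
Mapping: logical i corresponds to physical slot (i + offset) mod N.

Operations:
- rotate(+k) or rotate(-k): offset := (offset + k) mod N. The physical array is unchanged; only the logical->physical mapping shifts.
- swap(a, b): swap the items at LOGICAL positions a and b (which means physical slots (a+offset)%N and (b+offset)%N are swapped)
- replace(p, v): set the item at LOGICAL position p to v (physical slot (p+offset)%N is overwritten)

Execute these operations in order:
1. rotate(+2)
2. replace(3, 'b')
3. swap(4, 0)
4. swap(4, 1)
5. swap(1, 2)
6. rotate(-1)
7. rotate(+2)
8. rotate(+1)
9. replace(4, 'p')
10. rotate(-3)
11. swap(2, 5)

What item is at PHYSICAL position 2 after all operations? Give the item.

After op 1 (rotate(+2)): offset=2, physical=[A,B,C,D,E,F,G], logical=[C,D,E,F,G,A,B]
After op 2 (replace(3, 'b')): offset=2, physical=[A,B,C,D,E,b,G], logical=[C,D,E,b,G,A,B]
After op 3 (swap(4, 0)): offset=2, physical=[A,B,G,D,E,b,C], logical=[G,D,E,b,C,A,B]
After op 4 (swap(4, 1)): offset=2, physical=[A,B,G,C,E,b,D], logical=[G,C,E,b,D,A,B]
After op 5 (swap(1, 2)): offset=2, physical=[A,B,G,E,C,b,D], logical=[G,E,C,b,D,A,B]
After op 6 (rotate(-1)): offset=1, physical=[A,B,G,E,C,b,D], logical=[B,G,E,C,b,D,A]
After op 7 (rotate(+2)): offset=3, physical=[A,B,G,E,C,b,D], logical=[E,C,b,D,A,B,G]
After op 8 (rotate(+1)): offset=4, physical=[A,B,G,E,C,b,D], logical=[C,b,D,A,B,G,E]
After op 9 (replace(4, 'p')): offset=4, physical=[A,p,G,E,C,b,D], logical=[C,b,D,A,p,G,E]
After op 10 (rotate(-3)): offset=1, physical=[A,p,G,E,C,b,D], logical=[p,G,E,C,b,D,A]
After op 11 (swap(2, 5)): offset=1, physical=[A,p,G,D,C,b,E], logical=[p,G,D,C,b,E,A]

Answer: G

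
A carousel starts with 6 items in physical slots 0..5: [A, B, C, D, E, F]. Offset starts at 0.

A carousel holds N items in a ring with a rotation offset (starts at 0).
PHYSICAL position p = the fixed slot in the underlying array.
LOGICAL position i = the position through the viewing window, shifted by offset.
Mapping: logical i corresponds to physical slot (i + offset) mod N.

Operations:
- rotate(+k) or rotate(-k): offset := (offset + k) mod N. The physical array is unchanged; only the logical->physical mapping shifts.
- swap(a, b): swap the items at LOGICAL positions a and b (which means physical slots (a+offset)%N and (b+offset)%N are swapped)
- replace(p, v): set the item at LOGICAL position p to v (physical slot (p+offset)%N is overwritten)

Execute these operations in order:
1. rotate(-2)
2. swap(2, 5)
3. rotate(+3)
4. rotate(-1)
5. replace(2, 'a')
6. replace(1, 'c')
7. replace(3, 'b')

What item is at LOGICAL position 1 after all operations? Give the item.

Answer: c

Derivation:
After op 1 (rotate(-2)): offset=4, physical=[A,B,C,D,E,F], logical=[E,F,A,B,C,D]
After op 2 (swap(2, 5)): offset=4, physical=[D,B,C,A,E,F], logical=[E,F,D,B,C,A]
After op 3 (rotate(+3)): offset=1, physical=[D,B,C,A,E,F], logical=[B,C,A,E,F,D]
After op 4 (rotate(-1)): offset=0, physical=[D,B,C,A,E,F], logical=[D,B,C,A,E,F]
After op 5 (replace(2, 'a')): offset=0, physical=[D,B,a,A,E,F], logical=[D,B,a,A,E,F]
After op 6 (replace(1, 'c')): offset=0, physical=[D,c,a,A,E,F], logical=[D,c,a,A,E,F]
After op 7 (replace(3, 'b')): offset=0, physical=[D,c,a,b,E,F], logical=[D,c,a,b,E,F]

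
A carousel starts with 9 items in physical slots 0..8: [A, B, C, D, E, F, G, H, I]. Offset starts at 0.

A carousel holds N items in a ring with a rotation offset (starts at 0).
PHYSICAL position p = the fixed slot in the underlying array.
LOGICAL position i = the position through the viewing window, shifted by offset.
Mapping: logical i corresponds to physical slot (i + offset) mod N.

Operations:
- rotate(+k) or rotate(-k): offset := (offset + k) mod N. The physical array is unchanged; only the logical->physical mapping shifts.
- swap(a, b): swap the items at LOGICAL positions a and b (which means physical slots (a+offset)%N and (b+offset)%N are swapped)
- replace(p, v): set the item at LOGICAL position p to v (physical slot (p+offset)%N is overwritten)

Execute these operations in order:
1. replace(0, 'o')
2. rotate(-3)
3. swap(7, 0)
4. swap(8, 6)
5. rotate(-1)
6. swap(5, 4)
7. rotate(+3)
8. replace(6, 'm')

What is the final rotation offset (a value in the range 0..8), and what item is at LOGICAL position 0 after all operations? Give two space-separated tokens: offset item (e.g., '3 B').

After op 1 (replace(0, 'o')): offset=0, physical=[o,B,C,D,E,F,G,H,I], logical=[o,B,C,D,E,F,G,H,I]
After op 2 (rotate(-3)): offset=6, physical=[o,B,C,D,E,F,G,H,I], logical=[G,H,I,o,B,C,D,E,F]
After op 3 (swap(7, 0)): offset=6, physical=[o,B,C,D,G,F,E,H,I], logical=[E,H,I,o,B,C,D,G,F]
After op 4 (swap(8, 6)): offset=6, physical=[o,B,C,F,G,D,E,H,I], logical=[E,H,I,o,B,C,F,G,D]
After op 5 (rotate(-1)): offset=5, physical=[o,B,C,F,G,D,E,H,I], logical=[D,E,H,I,o,B,C,F,G]
After op 6 (swap(5, 4)): offset=5, physical=[B,o,C,F,G,D,E,H,I], logical=[D,E,H,I,B,o,C,F,G]
After op 7 (rotate(+3)): offset=8, physical=[B,o,C,F,G,D,E,H,I], logical=[I,B,o,C,F,G,D,E,H]
After op 8 (replace(6, 'm')): offset=8, physical=[B,o,C,F,G,m,E,H,I], logical=[I,B,o,C,F,G,m,E,H]

Answer: 8 I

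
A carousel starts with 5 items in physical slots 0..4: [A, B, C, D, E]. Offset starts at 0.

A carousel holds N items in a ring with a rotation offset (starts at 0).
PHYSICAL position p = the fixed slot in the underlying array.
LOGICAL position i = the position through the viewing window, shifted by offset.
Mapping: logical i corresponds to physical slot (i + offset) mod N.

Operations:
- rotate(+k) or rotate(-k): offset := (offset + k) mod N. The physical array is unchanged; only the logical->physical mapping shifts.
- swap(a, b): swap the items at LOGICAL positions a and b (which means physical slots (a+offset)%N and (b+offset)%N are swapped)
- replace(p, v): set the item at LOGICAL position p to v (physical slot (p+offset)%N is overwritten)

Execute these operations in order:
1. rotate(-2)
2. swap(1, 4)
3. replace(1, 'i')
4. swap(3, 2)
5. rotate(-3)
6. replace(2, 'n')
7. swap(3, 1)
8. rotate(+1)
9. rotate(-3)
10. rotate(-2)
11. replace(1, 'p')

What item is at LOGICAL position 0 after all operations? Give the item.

Answer: D

Derivation:
After op 1 (rotate(-2)): offset=3, physical=[A,B,C,D,E], logical=[D,E,A,B,C]
After op 2 (swap(1, 4)): offset=3, physical=[A,B,E,D,C], logical=[D,C,A,B,E]
After op 3 (replace(1, 'i')): offset=3, physical=[A,B,E,D,i], logical=[D,i,A,B,E]
After op 4 (swap(3, 2)): offset=3, physical=[B,A,E,D,i], logical=[D,i,B,A,E]
After op 5 (rotate(-3)): offset=0, physical=[B,A,E,D,i], logical=[B,A,E,D,i]
After op 6 (replace(2, 'n')): offset=0, physical=[B,A,n,D,i], logical=[B,A,n,D,i]
After op 7 (swap(3, 1)): offset=0, physical=[B,D,n,A,i], logical=[B,D,n,A,i]
After op 8 (rotate(+1)): offset=1, physical=[B,D,n,A,i], logical=[D,n,A,i,B]
After op 9 (rotate(-3)): offset=3, physical=[B,D,n,A,i], logical=[A,i,B,D,n]
After op 10 (rotate(-2)): offset=1, physical=[B,D,n,A,i], logical=[D,n,A,i,B]
After op 11 (replace(1, 'p')): offset=1, physical=[B,D,p,A,i], logical=[D,p,A,i,B]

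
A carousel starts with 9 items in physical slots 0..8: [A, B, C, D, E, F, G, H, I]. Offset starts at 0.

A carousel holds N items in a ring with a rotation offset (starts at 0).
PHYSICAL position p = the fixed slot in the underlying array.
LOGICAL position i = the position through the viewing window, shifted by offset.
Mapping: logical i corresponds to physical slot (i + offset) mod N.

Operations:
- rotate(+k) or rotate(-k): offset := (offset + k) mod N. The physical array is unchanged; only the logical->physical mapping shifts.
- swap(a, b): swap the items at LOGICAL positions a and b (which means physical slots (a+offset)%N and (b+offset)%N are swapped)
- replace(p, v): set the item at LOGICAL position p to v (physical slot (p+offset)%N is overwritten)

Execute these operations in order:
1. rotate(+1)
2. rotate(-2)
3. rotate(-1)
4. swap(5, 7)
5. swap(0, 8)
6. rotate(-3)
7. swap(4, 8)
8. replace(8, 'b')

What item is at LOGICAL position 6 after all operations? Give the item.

Answer: B

Derivation:
After op 1 (rotate(+1)): offset=1, physical=[A,B,C,D,E,F,G,H,I], logical=[B,C,D,E,F,G,H,I,A]
After op 2 (rotate(-2)): offset=8, physical=[A,B,C,D,E,F,G,H,I], logical=[I,A,B,C,D,E,F,G,H]
After op 3 (rotate(-1)): offset=7, physical=[A,B,C,D,E,F,G,H,I], logical=[H,I,A,B,C,D,E,F,G]
After op 4 (swap(5, 7)): offset=7, physical=[A,B,C,F,E,D,G,H,I], logical=[H,I,A,B,C,F,E,D,G]
After op 5 (swap(0, 8)): offset=7, physical=[A,B,C,F,E,D,H,G,I], logical=[G,I,A,B,C,F,E,D,H]
After op 6 (rotate(-3)): offset=4, physical=[A,B,C,F,E,D,H,G,I], logical=[E,D,H,G,I,A,B,C,F]
After op 7 (swap(4, 8)): offset=4, physical=[A,B,C,I,E,D,H,G,F], logical=[E,D,H,G,F,A,B,C,I]
After op 8 (replace(8, 'b')): offset=4, physical=[A,B,C,b,E,D,H,G,F], logical=[E,D,H,G,F,A,B,C,b]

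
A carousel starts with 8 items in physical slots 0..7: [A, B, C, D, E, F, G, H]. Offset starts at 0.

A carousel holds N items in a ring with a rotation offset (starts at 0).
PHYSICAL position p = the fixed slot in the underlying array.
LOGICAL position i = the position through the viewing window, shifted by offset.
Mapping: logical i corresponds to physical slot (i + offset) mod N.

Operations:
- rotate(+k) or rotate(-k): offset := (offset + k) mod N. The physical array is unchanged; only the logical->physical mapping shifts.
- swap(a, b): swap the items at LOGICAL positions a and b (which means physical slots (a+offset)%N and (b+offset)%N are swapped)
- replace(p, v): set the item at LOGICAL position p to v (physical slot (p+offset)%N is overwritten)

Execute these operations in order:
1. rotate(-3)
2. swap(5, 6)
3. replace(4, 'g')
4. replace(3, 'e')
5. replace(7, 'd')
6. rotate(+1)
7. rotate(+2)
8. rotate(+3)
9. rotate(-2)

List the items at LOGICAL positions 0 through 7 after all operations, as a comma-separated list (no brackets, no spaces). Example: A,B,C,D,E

Answer: g,D,C,d,F,G,H,e

Derivation:
After op 1 (rotate(-3)): offset=5, physical=[A,B,C,D,E,F,G,H], logical=[F,G,H,A,B,C,D,E]
After op 2 (swap(5, 6)): offset=5, physical=[A,B,D,C,E,F,G,H], logical=[F,G,H,A,B,D,C,E]
After op 3 (replace(4, 'g')): offset=5, physical=[A,g,D,C,E,F,G,H], logical=[F,G,H,A,g,D,C,E]
After op 4 (replace(3, 'e')): offset=5, physical=[e,g,D,C,E,F,G,H], logical=[F,G,H,e,g,D,C,E]
After op 5 (replace(7, 'd')): offset=5, physical=[e,g,D,C,d,F,G,H], logical=[F,G,H,e,g,D,C,d]
After op 6 (rotate(+1)): offset=6, physical=[e,g,D,C,d,F,G,H], logical=[G,H,e,g,D,C,d,F]
After op 7 (rotate(+2)): offset=0, physical=[e,g,D,C,d,F,G,H], logical=[e,g,D,C,d,F,G,H]
After op 8 (rotate(+3)): offset=3, physical=[e,g,D,C,d,F,G,H], logical=[C,d,F,G,H,e,g,D]
After op 9 (rotate(-2)): offset=1, physical=[e,g,D,C,d,F,G,H], logical=[g,D,C,d,F,G,H,e]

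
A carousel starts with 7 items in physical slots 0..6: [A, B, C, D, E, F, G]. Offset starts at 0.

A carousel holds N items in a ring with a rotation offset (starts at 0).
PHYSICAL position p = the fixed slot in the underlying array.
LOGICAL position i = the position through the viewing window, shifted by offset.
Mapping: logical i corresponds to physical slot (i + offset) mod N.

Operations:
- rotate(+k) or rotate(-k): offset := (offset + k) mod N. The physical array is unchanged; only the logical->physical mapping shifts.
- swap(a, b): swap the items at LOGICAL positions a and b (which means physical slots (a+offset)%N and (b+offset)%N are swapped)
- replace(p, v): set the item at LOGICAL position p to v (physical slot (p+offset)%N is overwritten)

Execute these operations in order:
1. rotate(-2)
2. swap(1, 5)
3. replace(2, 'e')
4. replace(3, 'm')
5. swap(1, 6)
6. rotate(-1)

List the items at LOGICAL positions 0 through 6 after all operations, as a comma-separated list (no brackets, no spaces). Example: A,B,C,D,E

After op 1 (rotate(-2)): offset=5, physical=[A,B,C,D,E,F,G], logical=[F,G,A,B,C,D,E]
After op 2 (swap(1, 5)): offset=5, physical=[A,B,C,G,E,F,D], logical=[F,D,A,B,C,G,E]
After op 3 (replace(2, 'e')): offset=5, physical=[e,B,C,G,E,F,D], logical=[F,D,e,B,C,G,E]
After op 4 (replace(3, 'm')): offset=5, physical=[e,m,C,G,E,F,D], logical=[F,D,e,m,C,G,E]
After op 5 (swap(1, 6)): offset=5, physical=[e,m,C,G,D,F,E], logical=[F,E,e,m,C,G,D]
After op 6 (rotate(-1)): offset=4, physical=[e,m,C,G,D,F,E], logical=[D,F,E,e,m,C,G]

Answer: D,F,E,e,m,C,G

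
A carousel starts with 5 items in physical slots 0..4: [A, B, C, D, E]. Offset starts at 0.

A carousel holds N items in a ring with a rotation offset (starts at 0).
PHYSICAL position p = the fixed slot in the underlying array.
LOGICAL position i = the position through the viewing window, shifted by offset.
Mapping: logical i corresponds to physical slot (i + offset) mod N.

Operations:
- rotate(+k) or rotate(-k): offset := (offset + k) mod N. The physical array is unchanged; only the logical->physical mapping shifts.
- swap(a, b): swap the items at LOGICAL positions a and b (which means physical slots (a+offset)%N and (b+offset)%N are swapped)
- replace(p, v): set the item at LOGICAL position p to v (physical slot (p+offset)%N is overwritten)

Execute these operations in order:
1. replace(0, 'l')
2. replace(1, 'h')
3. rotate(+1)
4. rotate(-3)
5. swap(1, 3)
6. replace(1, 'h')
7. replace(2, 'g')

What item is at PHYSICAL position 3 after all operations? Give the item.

After op 1 (replace(0, 'l')): offset=0, physical=[l,B,C,D,E], logical=[l,B,C,D,E]
After op 2 (replace(1, 'h')): offset=0, physical=[l,h,C,D,E], logical=[l,h,C,D,E]
After op 3 (rotate(+1)): offset=1, physical=[l,h,C,D,E], logical=[h,C,D,E,l]
After op 4 (rotate(-3)): offset=3, physical=[l,h,C,D,E], logical=[D,E,l,h,C]
After op 5 (swap(1, 3)): offset=3, physical=[l,E,C,D,h], logical=[D,h,l,E,C]
After op 6 (replace(1, 'h')): offset=3, physical=[l,E,C,D,h], logical=[D,h,l,E,C]
After op 7 (replace(2, 'g')): offset=3, physical=[g,E,C,D,h], logical=[D,h,g,E,C]

Answer: D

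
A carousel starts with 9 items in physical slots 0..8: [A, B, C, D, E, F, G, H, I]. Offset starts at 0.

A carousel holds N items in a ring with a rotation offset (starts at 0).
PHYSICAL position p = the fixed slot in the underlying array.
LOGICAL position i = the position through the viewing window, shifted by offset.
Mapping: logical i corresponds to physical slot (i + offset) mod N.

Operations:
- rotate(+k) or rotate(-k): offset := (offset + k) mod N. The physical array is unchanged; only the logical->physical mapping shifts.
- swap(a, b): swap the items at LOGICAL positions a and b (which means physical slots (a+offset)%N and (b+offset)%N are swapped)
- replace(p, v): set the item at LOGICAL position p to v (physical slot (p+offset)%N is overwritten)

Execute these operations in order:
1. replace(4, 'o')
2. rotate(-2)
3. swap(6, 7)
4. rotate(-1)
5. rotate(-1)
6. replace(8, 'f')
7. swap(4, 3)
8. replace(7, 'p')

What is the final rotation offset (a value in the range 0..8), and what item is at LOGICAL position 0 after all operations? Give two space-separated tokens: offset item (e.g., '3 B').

After op 1 (replace(4, 'o')): offset=0, physical=[A,B,C,D,o,F,G,H,I], logical=[A,B,C,D,o,F,G,H,I]
After op 2 (rotate(-2)): offset=7, physical=[A,B,C,D,o,F,G,H,I], logical=[H,I,A,B,C,D,o,F,G]
After op 3 (swap(6, 7)): offset=7, physical=[A,B,C,D,F,o,G,H,I], logical=[H,I,A,B,C,D,F,o,G]
After op 4 (rotate(-1)): offset=6, physical=[A,B,C,D,F,o,G,H,I], logical=[G,H,I,A,B,C,D,F,o]
After op 5 (rotate(-1)): offset=5, physical=[A,B,C,D,F,o,G,H,I], logical=[o,G,H,I,A,B,C,D,F]
After op 6 (replace(8, 'f')): offset=5, physical=[A,B,C,D,f,o,G,H,I], logical=[o,G,H,I,A,B,C,D,f]
After op 7 (swap(4, 3)): offset=5, physical=[I,B,C,D,f,o,G,H,A], logical=[o,G,H,A,I,B,C,D,f]
After op 8 (replace(7, 'p')): offset=5, physical=[I,B,C,p,f,o,G,H,A], logical=[o,G,H,A,I,B,C,p,f]

Answer: 5 o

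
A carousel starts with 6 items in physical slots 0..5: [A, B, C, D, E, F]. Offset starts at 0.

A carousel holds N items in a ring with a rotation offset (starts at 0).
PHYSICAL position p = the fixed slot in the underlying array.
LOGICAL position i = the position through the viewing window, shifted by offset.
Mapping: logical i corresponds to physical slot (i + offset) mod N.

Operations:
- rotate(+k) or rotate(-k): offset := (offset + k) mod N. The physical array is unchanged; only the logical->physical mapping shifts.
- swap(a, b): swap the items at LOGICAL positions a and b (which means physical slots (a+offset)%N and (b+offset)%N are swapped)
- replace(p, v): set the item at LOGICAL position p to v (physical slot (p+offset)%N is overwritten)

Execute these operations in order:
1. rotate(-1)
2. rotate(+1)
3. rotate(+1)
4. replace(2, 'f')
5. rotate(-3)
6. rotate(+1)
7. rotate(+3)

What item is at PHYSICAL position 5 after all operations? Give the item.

Answer: F

Derivation:
After op 1 (rotate(-1)): offset=5, physical=[A,B,C,D,E,F], logical=[F,A,B,C,D,E]
After op 2 (rotate(+1)): offset=0, physical=[A,B,C,D,E,F], logical=[A,B,C,D,E,F]
After op 3 (rotate(+1)): offset=1, physical=[A,B,C,D,E,F], logical=[B,C,D,E,F,A]
After op 4 (replace(2, 'f')): offset=1, physical=[A,B,C,f,E,F], logical=[B,C,f,E,F,A]
After op 5 (rotate(-3)): offset=4, physical=[A,B,C,f,E,F], logical=[E,F,A,B,C,f]
After op 6 (rotate(+1)): offset=5, physical=[A,B,C,f,E,F], logical=[F,A,B,C,f,E]
After op 7 (rotate(+3)): offset=2, physical=[A,B,C,f,E,F], logical=[C,f,E,F,A,B]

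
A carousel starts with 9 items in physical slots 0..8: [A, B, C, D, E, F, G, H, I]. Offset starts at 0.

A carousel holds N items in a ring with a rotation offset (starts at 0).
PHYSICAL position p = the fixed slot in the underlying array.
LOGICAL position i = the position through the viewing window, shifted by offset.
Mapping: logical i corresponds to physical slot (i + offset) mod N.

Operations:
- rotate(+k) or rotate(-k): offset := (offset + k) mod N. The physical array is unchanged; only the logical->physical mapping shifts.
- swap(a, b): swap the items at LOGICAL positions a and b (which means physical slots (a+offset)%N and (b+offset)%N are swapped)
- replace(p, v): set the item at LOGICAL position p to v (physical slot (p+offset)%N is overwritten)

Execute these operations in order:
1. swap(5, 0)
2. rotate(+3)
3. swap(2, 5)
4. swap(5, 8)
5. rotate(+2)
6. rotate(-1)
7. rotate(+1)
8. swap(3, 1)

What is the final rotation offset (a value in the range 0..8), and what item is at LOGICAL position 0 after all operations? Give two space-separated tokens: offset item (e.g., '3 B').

Answer: 5 I

Derivation:
After op 1 (swap(5, 0)): offset=0, physical=[F,B,C,D,E,A,G,H,I], logical=[F,B,C,D,E,A,G,H,I]
After op 2 (rotate(+3)): offset=3, physical=[F,B,C,D,E,A,G,H,I], logical=[D,E,A,G,H,I,F,B,C]
After op 3 (swap(2, 5)): offset=3, physical=[F,B,C,D,E,I,G,H,A], logical=[D,E,I,G,H,A,F,B,C]
After op 4 (swap(5, 8)): offset=3, physical=[F,B,A,D,E,I,G,H,C], logical=[D,E,I,G,H,C,F,B,A]
After op 5 (rotate(+2)): offset=5, physical=[F,B,A,D,E,I,G,H,C], logical=[I,G,H,C,F,B,A,D,E]
After op 6 (rotate(-1)): offset=4, physical=[F,B,A,D,E,I,G,H,C], logical=[E,I,G,H,C,F,B,A,D]
After op 7 (rotate(+1)): offset=5, physical=[F,B,A,D,E,I,G,H,C], logical=[I,G,H,C,F,B,A,D,E]
After op 8 (swap(3, 1)): offset=5, physical=[F,B,A,D,E,I,C,H,G], logical=[I,C,H,G,F,B,A,D,E]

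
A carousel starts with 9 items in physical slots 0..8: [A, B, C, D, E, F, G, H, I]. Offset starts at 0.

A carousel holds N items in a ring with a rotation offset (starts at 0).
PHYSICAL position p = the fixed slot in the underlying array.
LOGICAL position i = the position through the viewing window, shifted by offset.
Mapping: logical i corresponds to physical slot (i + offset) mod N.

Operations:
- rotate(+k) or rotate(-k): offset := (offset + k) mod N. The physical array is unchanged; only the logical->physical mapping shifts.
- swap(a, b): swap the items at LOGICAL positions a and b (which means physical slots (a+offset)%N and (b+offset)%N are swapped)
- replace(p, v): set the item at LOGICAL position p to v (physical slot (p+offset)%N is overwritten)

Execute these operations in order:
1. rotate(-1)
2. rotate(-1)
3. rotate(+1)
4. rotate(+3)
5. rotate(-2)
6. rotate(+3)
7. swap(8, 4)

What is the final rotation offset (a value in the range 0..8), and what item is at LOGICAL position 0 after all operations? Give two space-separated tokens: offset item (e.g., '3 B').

After op 1 (rotate(-1)): offset=8, physical=[A,B,C,D,E,F,G,H,I], logical=[I,A,B,C,D,E,F,G,H]
After op 2 (rotate(-1)): offset=7, physical=[A,B,C,D,E,F,G,H,I], logical=[H,I,A,B,C,D,E,F,G]
After op 3 (rotate(+1)): offset=8, physical=[A,B,C,D,E,F,G,H,I], logical=[I,A,B,C,D,E,F,G,H]
After op 4 (rotate(+3)): offset=2, physical=[A,B,C,D,E,F,G,H,I], logical=[C,D,E,F,G,H,I,A,B]
After op 5 (rotate(-2)): offset=0, physical=[A,B,C,D,E,F,G,H,I], logical=[A,B,C,D,E,F,G,H,I]
After op 6 (rotate(+3)): offset=3, physical=[A,B,C,D,E,F,G,H,I], logical=[D,E,F,G,H,I,A,B,C]
After op 7 (swap(8, 4)): offset=3, physical=[A,B,H,D,E,F,G,C,I], logical=[D,E,F,G,C,I,A,B,H]

Answer: 3 D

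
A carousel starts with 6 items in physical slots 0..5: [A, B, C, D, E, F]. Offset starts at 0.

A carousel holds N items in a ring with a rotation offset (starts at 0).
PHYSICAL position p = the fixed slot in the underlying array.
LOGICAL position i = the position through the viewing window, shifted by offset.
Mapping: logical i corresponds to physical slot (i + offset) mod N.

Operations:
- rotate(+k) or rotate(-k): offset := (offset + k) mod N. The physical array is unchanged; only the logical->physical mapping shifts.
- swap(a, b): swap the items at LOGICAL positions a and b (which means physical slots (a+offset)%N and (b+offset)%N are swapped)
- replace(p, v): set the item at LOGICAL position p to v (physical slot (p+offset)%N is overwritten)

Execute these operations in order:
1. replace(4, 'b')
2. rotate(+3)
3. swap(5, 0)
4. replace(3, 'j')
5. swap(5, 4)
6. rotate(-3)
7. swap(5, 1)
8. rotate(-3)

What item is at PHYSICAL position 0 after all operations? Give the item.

Answer: j

Derivation:
After op 1 (replace(4, 'b')): offset=0, physical=[A,B,C,D,b,F], logical=[A,B,C,D,b,F]
After op 2 (rotate(+3)): offset=3, physical=[A,B,C,D,b,F], logical=[D,b,F,A,B,C]
After op 3 (swap(5, 0)): offset=3, physical=[A,B,D,C,b,F], logical=[C,b,F,A,B,D]
After op 4 (replace(3, 'j')): offset=3, physical=[j,B,D,C,b,F], logical=[C,b,F,j,B,D]
After op 5 (swap(5, 4)): offset=3, physical=[j,D,B,C,b,F], logical=[C,b,F,j,D,B]
After op 6 (rotate(-3)): offset=0, physical=[j,D,B,C,b,F], logical=[j,D,B,C,b,F]
After op 7 (swap(5, 1)): offset=0, physical=[j,F,B,C,b,D], logical=[j,F,B,C,b,D]
After op 8 (rotate(-3)): offset=3, physical=[j,F,B,C,b,D], logical=[C,b,D,j,F,B]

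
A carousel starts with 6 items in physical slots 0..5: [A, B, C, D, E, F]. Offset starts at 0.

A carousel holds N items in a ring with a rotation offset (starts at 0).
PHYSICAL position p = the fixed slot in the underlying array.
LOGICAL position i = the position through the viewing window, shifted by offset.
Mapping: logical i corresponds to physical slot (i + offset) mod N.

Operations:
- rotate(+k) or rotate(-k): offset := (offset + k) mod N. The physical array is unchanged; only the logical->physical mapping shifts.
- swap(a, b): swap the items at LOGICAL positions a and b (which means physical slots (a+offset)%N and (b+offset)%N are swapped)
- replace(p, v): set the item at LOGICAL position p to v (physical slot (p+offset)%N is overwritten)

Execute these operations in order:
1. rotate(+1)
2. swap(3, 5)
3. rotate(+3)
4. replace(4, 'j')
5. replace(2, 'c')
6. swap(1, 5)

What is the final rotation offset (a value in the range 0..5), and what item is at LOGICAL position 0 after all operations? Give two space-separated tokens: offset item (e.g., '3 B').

Answer: 4 A

Derivation:
After op 1 (rotate(+1)): offset=1, physical=[A,B,C,D,E,F], logical=[B,C,D,E,F,A]
After op 2 (swap(3, 5)): offset=1, physical=[E,B,C,D,A,F], logical=[B,C,D,A,F,E]
After op 3 (rotate(+3)): offset=4, physical=[E,B,C,D,A,F], logical=[A,F,E,B,C,D]
After op 4 (replace(4, 'j')): offset=4, physical=[E,B,j,D,A,F], logical=[A,F,E,B,j,D]
After op 5 (replace(2, 'c')): offset=4, physical=[c,B,j,D,A,F], logical=[A,F,c,B,j,D]
After op 6 (swap(1, 5)): offset=4, physical=[c,B,j,F,A,D], logical=[A,D,c,B,j,F]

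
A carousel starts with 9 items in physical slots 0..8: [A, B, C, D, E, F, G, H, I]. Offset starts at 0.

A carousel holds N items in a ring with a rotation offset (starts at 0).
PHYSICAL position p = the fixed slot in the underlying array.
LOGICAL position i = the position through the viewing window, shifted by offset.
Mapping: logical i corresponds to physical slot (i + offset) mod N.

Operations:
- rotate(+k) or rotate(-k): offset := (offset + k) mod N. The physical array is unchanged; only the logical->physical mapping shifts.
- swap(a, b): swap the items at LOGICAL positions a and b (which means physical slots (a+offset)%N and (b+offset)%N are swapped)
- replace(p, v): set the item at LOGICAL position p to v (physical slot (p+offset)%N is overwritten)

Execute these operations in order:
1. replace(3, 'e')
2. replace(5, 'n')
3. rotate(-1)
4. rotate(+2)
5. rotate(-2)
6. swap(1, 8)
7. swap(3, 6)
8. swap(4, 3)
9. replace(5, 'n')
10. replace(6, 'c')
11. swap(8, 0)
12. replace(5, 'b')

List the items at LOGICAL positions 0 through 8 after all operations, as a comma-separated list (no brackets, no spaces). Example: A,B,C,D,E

After op 1 (replace(3, 'e')): offset=0, physical=[A,B,C,e,E,F,G,H,I], logical=[A,B,C,e,E,F,G,H,I]
After op 2 (replace(5, 'n')): offset=0, physical=[A,B,C,e,E,n,G,H,I], logical=[A,B,C,e,E,n,G,H,I]
After op 3 (rotate(-1)): offset=8, physical=[A,B,C,e,E,n,G,H,I], logical=[I,A,B,C,e,E,n,G,H]
After op 4 (rotate(+2)): offset=1, physical=[A,B,C,e,E,n,G,H,I], logical=[B,C,e,E,n,G,H,I,A]
After op 5 (rotate(-2)): offset=8, physical=[A,B,C,e,E,n,G,H,I], logical=[I,A,B,C,e,E,n,G,H]
After op 6 (swap(1, 8)): offset=8, physical=[H,B,C,e,E,n,G,A,I], logical=[I,H,B,C,e,E,n,G,A]
After op 7 (swap(3, 6)): offset=8, physical=[H,B,n,e,E,C,G,A,I], logical=[I,H,B,n,e,E,C,G,A]
After op 8 (swap(4, 3)): offset=8, physical=[H,B,e,n,E,C,G,A,I], logical=[I,H,B,e,n,E,C,G,A]
After op 9 (replace(5, 'n')): offset=8, physical=[H,B,e,n,n,C,G,A,I], logical=[I,H,B,e,n,n,C,G,A]
After op 10 (replace(6, 'c')): offset=8, physical=[H,B,e,n,n,c,G,A,I], logical=[I,H,B,e,n,n,c,G,A]
After op 11 (swap(8, 0)): offset=8, physical=[H,B,e,n,n,c,G,I,A], logical=[A,H,B,e,n,n,c,G,I]
After op 12 (replace(5, 'b')): offset=8, physical=[H,B,e,n,b,c,G,I,A], logical=[A,H,B,e,n,b,c,G,I]

Answer: A,H,B,e,n,b,c,G,I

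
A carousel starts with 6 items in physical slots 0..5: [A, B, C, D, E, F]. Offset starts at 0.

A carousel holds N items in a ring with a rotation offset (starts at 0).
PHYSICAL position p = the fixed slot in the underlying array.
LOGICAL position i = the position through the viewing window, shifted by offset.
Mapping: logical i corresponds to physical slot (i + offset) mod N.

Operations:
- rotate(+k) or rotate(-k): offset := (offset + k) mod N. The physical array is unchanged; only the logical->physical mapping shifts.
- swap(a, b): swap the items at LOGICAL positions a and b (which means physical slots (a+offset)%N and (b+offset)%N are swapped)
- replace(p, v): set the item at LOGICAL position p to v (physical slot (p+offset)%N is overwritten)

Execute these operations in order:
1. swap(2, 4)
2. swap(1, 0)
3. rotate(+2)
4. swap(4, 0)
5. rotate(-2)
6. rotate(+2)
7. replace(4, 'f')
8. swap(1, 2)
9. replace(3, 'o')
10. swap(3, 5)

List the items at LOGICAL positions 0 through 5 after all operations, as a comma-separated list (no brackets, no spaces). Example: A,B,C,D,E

After op 1 (swap(2, 4)): offset=0, physical=[A,B,E,D,C,F], logical=[A,B,E,D,C,F]
After op 2 (swap(1, 0)): offset=0, physical=[B,A,E,D,C,F], logical=[B,A,E,D,C,F]
After op 3 (rotate(+2)): offset=2, physical=[B,A,E,D,C,F], logical=[E,D,C,F,B,A]
After op 4 (swap(4, 0)): offset=2, physical=[E,A,B,D,C,F], logical=[B,D,C,F,E,A]
After op 5 (rotate(-2)): offset=0, physical=[E,A,B,D,C,F], logical=[E,A,B,D,C,F]
After op 6 (rotate(+2)): offset=2, physical=[E,A,B,D,C,F], logical=[B,D,C,F,E,A]
After op 7 (replace(4, 'f')): offset=2, physical=[f,A,B,D,C,F], logical=[B,D,C,F,f,A]
After op 8 (swap(1, 2)): offset=2, physical=[f,A,B,C,D,F], logical=[B,C,D,F,f,A]
After op 9 (replace(3, 'o')): offset=2, physical=[f,A,B,C,D,o], logical=[B,C,D,o,f,A]
After op 10 (swap(3, 5)): offset=2, physical=[f,o,B,C,D,A], logical=[B,C,D,A,f,o]

Answer: B,C,D,A,f,o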